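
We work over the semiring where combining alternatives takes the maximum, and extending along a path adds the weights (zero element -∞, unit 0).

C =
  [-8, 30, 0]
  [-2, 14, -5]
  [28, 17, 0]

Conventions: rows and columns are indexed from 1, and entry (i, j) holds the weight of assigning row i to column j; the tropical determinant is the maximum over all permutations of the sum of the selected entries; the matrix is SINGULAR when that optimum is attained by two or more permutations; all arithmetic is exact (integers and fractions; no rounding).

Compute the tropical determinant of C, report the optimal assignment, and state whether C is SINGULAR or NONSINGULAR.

σ = (1, 2, 3): (-8) + 14 + 0 = 6
σ = (1, 3, 2): (-8) + (-5) + 17 = 4
σ = (2, 1, 3): 30 + (-2) + 0 = 28
σ = (2, 3, 1): 30 + (-5) + 28 = 53
σ = (3, 1, 2): 0 + (-2) + 17 = 15
σ = (3, 2, 1): 0 + 14 + 28 = 42
Optimal value attained by: σ = (2, 3, 1).
Answer: det⊕(C) = 53; verdict: NONSINGULAR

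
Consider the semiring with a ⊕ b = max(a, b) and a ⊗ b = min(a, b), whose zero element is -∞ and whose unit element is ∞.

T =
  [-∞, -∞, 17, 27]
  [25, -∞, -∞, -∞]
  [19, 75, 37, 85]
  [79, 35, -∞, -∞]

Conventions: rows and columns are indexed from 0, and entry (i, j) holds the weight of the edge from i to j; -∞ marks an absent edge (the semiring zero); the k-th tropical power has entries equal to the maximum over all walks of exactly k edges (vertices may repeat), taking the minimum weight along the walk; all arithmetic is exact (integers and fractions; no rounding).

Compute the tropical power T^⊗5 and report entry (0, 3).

T^⊗2:
  [27, 27, 17, 17]
  [-∞, -∞, 17, 25]
  [79, 37, 37, 37]
  [25, -∞, 17, 27]
T^⊗3:
  [25, 17, 17, 27]
  [25, 25, 17, 17]
  [37, 37, 37, 37]
  [27, 27, 17, 25]
T^⊗4:
  [27, 27, 17, 25]
  [25, 17, 17, 25]
  [37, 37, 37, 37]
  [25, 25, 17, 27]
T^⊗5:
  [25, 25, 17, 27]
  [25, 25, 17, 25]
  [37, 37, 37, 37]
  [27, 27, 17, 25]
Key observation: the optimum is the walk 0->3->0->3->0->3, with weight 27 min 79 min 27 min 79 min 27 = 27.
Optimal value attained by: walk 0->3->0->3->0->3.
Answer: (T^⊗5)[0][3] = 27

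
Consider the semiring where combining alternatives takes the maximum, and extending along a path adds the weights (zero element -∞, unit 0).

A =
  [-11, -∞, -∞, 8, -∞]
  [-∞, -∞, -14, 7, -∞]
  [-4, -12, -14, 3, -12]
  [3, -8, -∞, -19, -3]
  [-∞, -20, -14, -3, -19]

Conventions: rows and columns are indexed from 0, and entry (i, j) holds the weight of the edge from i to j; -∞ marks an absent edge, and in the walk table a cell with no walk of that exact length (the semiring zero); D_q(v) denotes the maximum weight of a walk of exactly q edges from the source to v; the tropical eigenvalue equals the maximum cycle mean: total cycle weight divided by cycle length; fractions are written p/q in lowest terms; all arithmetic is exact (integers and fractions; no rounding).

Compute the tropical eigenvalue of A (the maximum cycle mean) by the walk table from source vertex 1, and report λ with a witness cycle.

q=0: [-∞, 0, -∞, -∞, -∞]
q=1: [-∞, -∞, -14, 7, -∞]
q=2: [10, -1, -28, -11, 4]
q=3: [-1, -16, -10, 18, -14]
q=4: [21, 10, -24, 7, 15]
q=5: [10, -1, 1, 29, 4]
Optimal cycle mean attained by: cycle 0->3->0, total 8 + 3, length 2.
Answer: λ = 11/2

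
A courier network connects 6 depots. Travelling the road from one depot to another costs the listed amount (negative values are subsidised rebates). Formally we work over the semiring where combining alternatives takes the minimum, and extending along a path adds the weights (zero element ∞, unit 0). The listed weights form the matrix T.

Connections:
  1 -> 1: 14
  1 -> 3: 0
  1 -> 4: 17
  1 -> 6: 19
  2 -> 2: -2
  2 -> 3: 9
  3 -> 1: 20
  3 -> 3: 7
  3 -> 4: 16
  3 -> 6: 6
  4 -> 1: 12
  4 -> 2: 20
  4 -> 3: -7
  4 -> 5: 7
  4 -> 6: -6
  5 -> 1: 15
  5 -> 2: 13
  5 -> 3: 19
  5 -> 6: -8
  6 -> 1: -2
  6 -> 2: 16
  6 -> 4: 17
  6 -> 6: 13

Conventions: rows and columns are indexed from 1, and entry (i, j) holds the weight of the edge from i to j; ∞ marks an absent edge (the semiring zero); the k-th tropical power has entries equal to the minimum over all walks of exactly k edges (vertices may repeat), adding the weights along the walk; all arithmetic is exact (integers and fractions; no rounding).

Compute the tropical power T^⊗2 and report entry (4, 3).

T^⊗2:
  [17, 35, 7, 16, 24, 6]
  [29, -4, 7, 25, ∞, 15]
  [4, 22, 9, 23, 23, 10]
  [-8, 10, 0, 9, ∞, -1]
  [-10, 8, 15, 9, ∞, 5]
  [11, 14, -2, 15, 24, 11]
Key observation: the optimum is the walk 4->3->3, with weight (-7) + 7 = 0.
Optimal value attained by: walk 4->3->3.
Answer: (T^⊗2)[4][3] = 0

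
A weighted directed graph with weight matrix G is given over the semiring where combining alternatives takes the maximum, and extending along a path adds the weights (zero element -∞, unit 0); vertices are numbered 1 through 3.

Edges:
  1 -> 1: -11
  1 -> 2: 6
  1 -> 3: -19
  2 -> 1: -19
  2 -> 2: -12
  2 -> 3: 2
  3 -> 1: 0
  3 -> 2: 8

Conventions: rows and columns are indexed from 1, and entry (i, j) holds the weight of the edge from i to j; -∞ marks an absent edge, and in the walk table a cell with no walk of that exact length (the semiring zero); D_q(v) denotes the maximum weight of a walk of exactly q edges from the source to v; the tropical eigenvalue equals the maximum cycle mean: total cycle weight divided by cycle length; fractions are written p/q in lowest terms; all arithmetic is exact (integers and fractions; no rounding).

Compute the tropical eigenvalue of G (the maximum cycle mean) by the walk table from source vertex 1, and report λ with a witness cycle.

q=0: [0, -∞, -∞]
q=1: [-11, 6, -19]
q=2: [-13, -5, 8]
q=3: [8, 16, -3]
Optimal cycle mean attained by: cycle 2->3->2, total 2 + 8, length 2.
Answer: λ = 5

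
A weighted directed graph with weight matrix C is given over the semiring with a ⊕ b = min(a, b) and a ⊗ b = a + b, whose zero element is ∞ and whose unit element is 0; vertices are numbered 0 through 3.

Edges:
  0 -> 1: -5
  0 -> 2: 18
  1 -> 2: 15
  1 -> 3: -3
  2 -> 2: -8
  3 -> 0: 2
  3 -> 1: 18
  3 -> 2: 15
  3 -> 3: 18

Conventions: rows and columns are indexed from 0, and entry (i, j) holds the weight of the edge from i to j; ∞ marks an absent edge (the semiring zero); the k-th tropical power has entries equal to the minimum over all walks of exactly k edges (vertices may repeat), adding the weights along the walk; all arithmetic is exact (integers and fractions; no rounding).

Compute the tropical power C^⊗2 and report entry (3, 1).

C^⊗2:
  [∞, ∞, 10, -8]
  [-1, 15, 7, 15]
  [∞, ∞, -16, ∞]
  [20, -3, 7, 15]
Key observation: the optimum is the walk 3->0->1, with weight 2 + (-5) = -3.
Optimal value attained by: walk 3->0->1.
Answer: (C^⊗2)[3][1] = -3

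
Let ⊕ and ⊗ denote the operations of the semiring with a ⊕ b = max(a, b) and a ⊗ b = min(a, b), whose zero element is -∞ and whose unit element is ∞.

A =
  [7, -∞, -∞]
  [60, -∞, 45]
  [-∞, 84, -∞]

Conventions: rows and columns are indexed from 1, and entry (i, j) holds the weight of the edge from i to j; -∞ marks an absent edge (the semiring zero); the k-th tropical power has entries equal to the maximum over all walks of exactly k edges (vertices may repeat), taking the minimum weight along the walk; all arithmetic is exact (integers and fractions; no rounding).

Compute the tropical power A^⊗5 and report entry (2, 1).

A^⊗2:
  [7, -∞, -∞]
  [7, 45, -∞]
  [60, -∞, 45]
A^⊗3:
  [7, -∞, -∞]
  [45, -∞, 45]
  [7, 45, -∞]
A^⊗4:
  [7, -∞, -∞]
  [7, 45, -∞]
  [45, -∞, 45]
A^⊗5:
  [7, -∞, -∞]
  [45, -∞, 45]
  [7, 45, -∞]
Key observation: the optimum is the walk 2->3->2->3->2->1, with weight 45 min 84 min 45 min 84 min 60 = 45.
Optimal value attained by: walk 2->3->2->3->2->1.
Answer: (A^⊗5)[2][1] = 45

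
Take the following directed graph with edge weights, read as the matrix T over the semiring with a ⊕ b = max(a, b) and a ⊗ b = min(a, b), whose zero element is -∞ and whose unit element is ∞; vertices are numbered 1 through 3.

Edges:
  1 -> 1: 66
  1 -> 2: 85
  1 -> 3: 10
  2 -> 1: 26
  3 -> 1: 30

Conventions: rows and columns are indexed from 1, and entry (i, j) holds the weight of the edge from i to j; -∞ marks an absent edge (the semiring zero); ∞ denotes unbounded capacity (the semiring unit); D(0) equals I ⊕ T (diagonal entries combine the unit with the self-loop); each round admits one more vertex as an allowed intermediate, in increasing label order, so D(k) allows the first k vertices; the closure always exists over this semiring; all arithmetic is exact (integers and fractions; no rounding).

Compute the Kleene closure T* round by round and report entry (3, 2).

D(0):
  [∞, 85, 10]
  [26, ∞, -∞]
  [30, -∞, ∞]
D(1):
  [∞, 85, 10]
  [26, ∞, 10]
  [30, 30, ∞]
D(2):
  [∞, 85, 10]
  [26, ∞, 10]
  [30, 30, ∞]
D(3):
  [∞, 85, 10]
  [26, ∞, 10]
  [30, 30, ∞]
Answer: T*[3][2] = 30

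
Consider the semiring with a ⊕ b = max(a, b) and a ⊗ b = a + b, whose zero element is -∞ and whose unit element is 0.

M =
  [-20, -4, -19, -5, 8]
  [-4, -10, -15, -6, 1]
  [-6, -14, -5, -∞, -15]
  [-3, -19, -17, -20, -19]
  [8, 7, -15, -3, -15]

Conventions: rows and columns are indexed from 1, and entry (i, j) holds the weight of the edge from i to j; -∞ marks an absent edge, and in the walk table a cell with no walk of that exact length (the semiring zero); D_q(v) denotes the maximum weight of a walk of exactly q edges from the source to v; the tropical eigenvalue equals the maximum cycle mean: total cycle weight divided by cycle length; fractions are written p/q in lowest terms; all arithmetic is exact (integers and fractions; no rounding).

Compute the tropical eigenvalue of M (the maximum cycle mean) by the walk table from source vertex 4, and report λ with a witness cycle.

q=0: [-∞, -∞, -∞, 0, -∞]
q=1: [-3, -19, -17, -20, -19]
q=2: [-11, -7, -22, -8, 5]
q=3: [13, 12, -10, 2, -3]
q=4: [8, 9, -3, 8, 21]
q=5: [29, 28, 6, 18, 16]
Optimal cycle mean attained by: cycle 1->5->1, total 8 + 8, length 2.
Answer: λ = 8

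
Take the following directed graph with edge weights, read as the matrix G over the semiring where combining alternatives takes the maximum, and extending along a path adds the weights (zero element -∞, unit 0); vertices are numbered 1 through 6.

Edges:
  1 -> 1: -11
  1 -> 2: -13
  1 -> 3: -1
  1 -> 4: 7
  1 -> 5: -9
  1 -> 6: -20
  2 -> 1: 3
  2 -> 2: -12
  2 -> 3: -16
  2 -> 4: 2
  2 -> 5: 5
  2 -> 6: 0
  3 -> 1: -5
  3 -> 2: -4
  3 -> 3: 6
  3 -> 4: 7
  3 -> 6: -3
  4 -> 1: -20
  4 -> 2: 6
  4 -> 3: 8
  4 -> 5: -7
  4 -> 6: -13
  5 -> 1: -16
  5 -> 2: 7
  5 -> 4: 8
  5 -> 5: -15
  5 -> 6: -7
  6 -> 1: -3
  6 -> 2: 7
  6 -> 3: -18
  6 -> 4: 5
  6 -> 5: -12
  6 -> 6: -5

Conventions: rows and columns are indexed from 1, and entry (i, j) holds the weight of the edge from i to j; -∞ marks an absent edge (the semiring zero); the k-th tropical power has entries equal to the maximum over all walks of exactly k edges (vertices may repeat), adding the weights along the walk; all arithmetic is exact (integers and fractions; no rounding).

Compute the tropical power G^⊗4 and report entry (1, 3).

G^⊗2:
  [-6, 13, 15, 6, 0, -4]
  [-3, 12, 10, 13, -5, -2]
  [1, 13, 15, 13, 1, 3]
  [9, 4, 14, 15, 11, 6]
  [10, 14, 16, 9, 12, 7]
  [10, 11, 13, 9, 12, 7]
G^⊗3:
  [16, 12, 21, 22, 18, 13]
  [15, 19, 21, 17, 17, 12]
  [16, 19, 21, 22, 18, 13]
  [9, 21, 23, 21, 9, 11]
  [17, 19, 22, 23, 19, 14]
  [14, 19, 19, 20, 16, 11]
G^⊗4:
  [16, 28, 30, 28, 17, 18]
  [22, 24, 27, 28, 24, 19]
  [22, 28, 30, 28, 24, 19]
  [24, 27, 29, 30, 26, 21]
  [22, 29, 31, 29, 24, 19]
  [22, 26, 28, 26, 24, 19]
Key observation: the optimum is the walk 1->4->3->4->3, with weight 7 + 8 + 7 + 8 = 30.
Optimal value attained by: walk 1->4->3->4->3.
Answer: (G^⊗4)[1][3] = 30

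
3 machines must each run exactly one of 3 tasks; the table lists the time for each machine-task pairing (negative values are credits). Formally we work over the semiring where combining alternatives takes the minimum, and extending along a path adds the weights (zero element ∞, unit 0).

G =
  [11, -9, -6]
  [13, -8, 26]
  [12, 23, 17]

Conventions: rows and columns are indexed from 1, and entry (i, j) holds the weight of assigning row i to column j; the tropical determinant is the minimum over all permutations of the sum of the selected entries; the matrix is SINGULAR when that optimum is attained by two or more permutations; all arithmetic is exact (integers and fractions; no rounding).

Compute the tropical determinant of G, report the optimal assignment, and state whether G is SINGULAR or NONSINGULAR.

σ = (1, 2, 3): 11 + (-8) + 17 = 20
σ = (1, 3, 2): 11 + 26 + 23 = 60
σ = (2, 1, 3): (-9) + 13 + 17 = 21
σ = (2, 3, 1): (-9) + 26 + 12 = 29
σ = (3, 1, 2): (-6) + 13 + 23 = 30
σ = (3, 2, 1): (-6) + (-8) + 12 = -2
Optimal value attained by: σ = (3, 2, 1).
Answer: det⊕(G) = -2; verdict: NONSINGULAR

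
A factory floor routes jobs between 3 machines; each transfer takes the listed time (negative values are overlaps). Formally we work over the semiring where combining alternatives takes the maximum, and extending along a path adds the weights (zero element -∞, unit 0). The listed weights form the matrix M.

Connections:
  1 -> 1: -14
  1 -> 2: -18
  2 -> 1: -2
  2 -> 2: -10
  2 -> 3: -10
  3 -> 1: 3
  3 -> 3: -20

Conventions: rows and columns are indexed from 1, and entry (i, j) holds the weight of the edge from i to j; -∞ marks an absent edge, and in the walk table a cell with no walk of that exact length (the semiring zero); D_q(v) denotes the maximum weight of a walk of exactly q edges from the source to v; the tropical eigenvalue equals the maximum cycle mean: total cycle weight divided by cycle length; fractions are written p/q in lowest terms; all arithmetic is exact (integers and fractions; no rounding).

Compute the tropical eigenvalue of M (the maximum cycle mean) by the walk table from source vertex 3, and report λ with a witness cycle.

q=0: [-∞, -∞, 0]
q=1: [3, -∞, -20]
q=2: [-11, -15, -40]
q=3: [-17, -25, -25]
Optimal cycle mean attained by: cycle 1->2->3->1, total (-18) + (-10) + 3, length 3.
Answer: λ = -25/3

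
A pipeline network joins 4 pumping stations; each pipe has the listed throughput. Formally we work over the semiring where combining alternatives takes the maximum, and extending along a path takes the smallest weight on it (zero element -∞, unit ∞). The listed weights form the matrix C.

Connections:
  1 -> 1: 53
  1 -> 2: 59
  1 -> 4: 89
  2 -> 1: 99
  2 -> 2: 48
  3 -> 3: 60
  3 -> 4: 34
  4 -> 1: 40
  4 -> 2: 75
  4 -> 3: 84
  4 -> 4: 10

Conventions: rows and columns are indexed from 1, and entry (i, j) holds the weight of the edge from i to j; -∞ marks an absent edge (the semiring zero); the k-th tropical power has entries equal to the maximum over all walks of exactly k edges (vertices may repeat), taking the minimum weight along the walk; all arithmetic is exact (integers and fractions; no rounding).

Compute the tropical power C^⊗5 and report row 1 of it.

C^⊗2:
  [59, 75, 84, 53]
  [53, 59, -∞, 89]
  [34, 34, 60, 34]
  [75, 48, 60, 40]
C^⊗3:
  [75, 59, 60, 59]
  [59, 75, 84, 53]
  [34, 34, 60, 34]
  [53, 59, 60, 75]
C^⊗4:
  [59, 59, 60, 75]
  [75, 59, 60, 59]
  [34, 34, 60, 34]
  [59, 75, 75, 53]
C^⊗5:
  [59, 75, 75, 59]
  [59, 59, 60, 75]
  [34, 34, 60, 34]
  [75, 59, 60, 59]
Answer: row 1 of C^⊗5 = [59, 75, 75, 59]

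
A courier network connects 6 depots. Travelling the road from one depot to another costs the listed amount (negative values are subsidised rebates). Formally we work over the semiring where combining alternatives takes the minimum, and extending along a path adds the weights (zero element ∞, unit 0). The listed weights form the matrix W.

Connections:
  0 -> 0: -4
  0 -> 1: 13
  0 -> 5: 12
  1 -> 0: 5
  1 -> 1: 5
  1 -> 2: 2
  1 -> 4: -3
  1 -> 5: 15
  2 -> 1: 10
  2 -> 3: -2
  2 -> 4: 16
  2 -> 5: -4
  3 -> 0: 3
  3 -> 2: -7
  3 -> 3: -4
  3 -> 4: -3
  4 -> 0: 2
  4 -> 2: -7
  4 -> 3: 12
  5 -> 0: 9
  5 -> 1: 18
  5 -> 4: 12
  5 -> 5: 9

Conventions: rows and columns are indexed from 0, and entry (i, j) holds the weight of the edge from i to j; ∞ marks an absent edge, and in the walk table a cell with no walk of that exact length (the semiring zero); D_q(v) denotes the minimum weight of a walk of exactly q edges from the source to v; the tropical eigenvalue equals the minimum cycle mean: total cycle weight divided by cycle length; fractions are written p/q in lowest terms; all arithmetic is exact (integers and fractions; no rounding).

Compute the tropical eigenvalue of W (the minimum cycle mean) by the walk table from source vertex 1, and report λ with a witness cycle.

q=0: [∞, 0, ∞, ∞, ∞, ∞]
q=1: [5, 5, 2, ∞, -3, 15]
q=2: [-1, 10, -10, 0, 2, -2]
q=3: [-5, 0, -7, -12, -3, -14]
q=4: [-9, 3, -19, -16, -15, -11]
q=5: [-13, -9, -23, -21, -19, -23]
q=6: [-18, -13, -28, -25, -24, -27]
Optimal cycle mean attained by: cycle 2->3->2, total (-2) + (-7), length 2.
Answer: λ = -9/2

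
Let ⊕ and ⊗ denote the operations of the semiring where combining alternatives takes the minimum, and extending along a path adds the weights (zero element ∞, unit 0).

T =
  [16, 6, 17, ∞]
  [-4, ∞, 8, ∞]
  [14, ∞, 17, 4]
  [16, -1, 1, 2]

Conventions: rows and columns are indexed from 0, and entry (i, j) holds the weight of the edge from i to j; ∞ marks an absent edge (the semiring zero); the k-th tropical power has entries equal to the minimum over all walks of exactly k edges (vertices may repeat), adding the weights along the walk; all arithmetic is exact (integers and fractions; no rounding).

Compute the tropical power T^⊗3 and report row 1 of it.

T^⊗2:
  [2, 22, 14, 21]
  [12, 2, 13, 12]
  [20, 3, 5, 6]
  [-5, 1, 3, 4]
T^⊗3:
  [18, 8, 19, 18]
  [-2, 11, 10, 14]
  [-1, 5, 7, 8]
  [-3, 1, 5, 6]
Answer: row 1 of T^⊗3 = [-2, 11, 10, 14]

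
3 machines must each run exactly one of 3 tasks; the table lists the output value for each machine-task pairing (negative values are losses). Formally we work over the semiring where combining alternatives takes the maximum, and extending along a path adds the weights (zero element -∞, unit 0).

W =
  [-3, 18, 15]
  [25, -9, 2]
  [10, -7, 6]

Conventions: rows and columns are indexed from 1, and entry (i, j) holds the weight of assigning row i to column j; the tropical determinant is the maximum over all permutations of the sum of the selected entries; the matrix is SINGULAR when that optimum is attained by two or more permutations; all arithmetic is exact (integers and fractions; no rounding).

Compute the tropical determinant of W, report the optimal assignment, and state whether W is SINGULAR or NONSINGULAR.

σ = (1, 2, 3): (-3) + (-9) + 6 = -6
σ = (1, 3, 2): (-3) + 2 + (-7) = -8
σ = (2, 1, 3): 18 + 25 + 6 = 49
σ = (2, 3, 1): 18 + 2 + 10 = 30
σ = (3, 1, 2): 15 + 25 + (-7) = 33
σ = (3, 2, 1): 15 + (-9) + 10 = 16
Optimal value attained by: σ = (2, 1, 3).
Answer: det⊕(W) = 49; verdict: NONSINGULAR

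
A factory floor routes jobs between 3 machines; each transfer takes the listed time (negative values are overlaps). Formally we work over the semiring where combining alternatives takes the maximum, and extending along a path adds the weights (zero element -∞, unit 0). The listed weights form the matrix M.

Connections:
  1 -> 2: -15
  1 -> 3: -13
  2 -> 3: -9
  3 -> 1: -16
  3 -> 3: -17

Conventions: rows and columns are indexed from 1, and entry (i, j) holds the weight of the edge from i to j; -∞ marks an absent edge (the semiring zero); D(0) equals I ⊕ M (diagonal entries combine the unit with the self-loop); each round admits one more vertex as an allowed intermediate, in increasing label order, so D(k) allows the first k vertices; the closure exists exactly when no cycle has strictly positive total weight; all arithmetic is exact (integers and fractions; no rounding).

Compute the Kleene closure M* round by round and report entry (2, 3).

D(0):
  [0, -15, -13]
  [-∞, 0, -9]
  [-16, -∞, 0]
D(1):
  [0, -15, -13]
  [-∞, 0, -9]
  [-16, -31, 0]
D(2):
  [0, -15, -13]
  [-∞, 0, -9]
  [-16, -31, 0]
D(3):
  [0, -15, -13]
  [-25, 0, -9]
  [-16, -31, 0]
Answer: M*[2][3] = -9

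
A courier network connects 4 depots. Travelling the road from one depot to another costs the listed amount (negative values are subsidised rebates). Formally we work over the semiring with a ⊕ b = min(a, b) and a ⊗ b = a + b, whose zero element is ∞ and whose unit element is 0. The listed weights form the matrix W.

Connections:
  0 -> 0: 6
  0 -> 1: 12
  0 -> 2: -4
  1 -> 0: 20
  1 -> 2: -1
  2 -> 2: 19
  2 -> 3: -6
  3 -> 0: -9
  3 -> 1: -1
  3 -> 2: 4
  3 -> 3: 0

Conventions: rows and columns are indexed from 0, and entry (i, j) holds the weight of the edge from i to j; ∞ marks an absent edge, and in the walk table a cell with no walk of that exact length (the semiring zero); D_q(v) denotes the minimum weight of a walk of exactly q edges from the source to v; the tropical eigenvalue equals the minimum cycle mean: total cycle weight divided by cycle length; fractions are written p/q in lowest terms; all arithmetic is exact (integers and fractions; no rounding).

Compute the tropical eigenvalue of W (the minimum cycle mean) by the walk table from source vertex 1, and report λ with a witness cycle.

q=0: [∞, 0, ∞, ∞]
q=1: [20, ∞, -1, ∞]
q=2: [26, 32, 16, -7]
q=3: [-16, -8, -3, -7]
q=4: [-16, -8, -20, -9]
Optimal cycle mean attained by: cycle 0->2->3->0, total (-4) + (-6) + (-9), length 3.
Answer: λ = -19/3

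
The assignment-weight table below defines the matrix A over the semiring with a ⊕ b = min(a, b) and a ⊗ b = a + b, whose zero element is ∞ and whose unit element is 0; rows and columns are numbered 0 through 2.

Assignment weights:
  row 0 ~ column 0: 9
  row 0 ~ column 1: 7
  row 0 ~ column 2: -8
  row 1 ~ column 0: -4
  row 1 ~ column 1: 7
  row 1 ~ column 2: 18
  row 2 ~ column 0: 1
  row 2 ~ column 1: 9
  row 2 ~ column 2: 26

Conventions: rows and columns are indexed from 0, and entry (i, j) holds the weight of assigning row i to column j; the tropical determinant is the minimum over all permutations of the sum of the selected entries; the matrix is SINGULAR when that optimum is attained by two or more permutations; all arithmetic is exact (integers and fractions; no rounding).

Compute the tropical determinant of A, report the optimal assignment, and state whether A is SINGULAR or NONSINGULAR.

σ = (0, 1, 2): 9 + 7 + 26 = 42
σ = (0, 2, 1): 9 + 18 + 9 = 36
σ = (1, 0, 2): 7 + (-4) + 26 = 29
σ = (1, 2, 0): 7 + 18 + 1 = 26
σ = (2, 0, 1): (-8) + (-4) + 9 = -3
σ = (2, 1, 0): (-8) + 7 + 1 = 0
Optimal value attained by: σ = (2, 0, 1).
Answer: det⊕(A) = -3; verdict: NONSINGULAR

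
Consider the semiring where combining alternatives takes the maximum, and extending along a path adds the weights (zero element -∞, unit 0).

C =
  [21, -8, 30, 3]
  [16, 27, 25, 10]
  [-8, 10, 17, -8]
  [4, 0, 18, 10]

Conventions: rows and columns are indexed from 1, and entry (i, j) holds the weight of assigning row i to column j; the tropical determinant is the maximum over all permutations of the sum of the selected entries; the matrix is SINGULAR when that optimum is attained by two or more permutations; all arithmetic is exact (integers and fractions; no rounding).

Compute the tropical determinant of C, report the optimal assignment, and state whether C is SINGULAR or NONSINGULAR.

σ = (1, 2, 3, 4): 21 + 27 + 17 + 10 = 75
σ = (1, 2, 4, 3): 21 + 27 + (-8) + 18 = 58
σ = (1, 3, 2, 4): 21 + 25 + 10 + 10 = 66
σ = (1, 3, 4, 2): 21 + 25 + (-8) + 0 = 38
σ = (1, 4, 2, 3): 21 + 10 + 10 + 18 = 59
σ = (1, 4, 3, 2): 21 + 10 + 17 + 0 = 48
σ = (2, 1, 3, 4): (-8) + 16 + 17 + 10 = 35
σ = (2, 1, 4, 3): (-8) + 16 + (-8) + 18 = 18
σ = (2, 3, 1, 4): (-8) + 25 + (-8) + 10 = 19
σ = (2, 3, 4, 1): (-8) + 25 + (-8) + 4 = 13
σ = (2, 4, 1, 3): (-8) + 10 + (-8) + 18 = 12
σ = (2, 4, 3, 1): (-8) + 10 + 17 + 4 = 23
σ = (3, 1, 2, 4): 30 + 16 + 10 + 10 = 66
σ = (3, 1, 4, 2): 30 + 16 + (-8) + 0 = 38
σ = (3, 2, 1, 4): 30 + 27 + (-8) + 10 = 59
σ = (3, 2, 4, 1): 30 + 27 + (-8) + 4 = 53
σ = (3, 4, 1, 2): 30 + 10 + (-8) + 0 = 32
σ = (3, 4, 2, 1): 30 + 10 + 10 + 4 = 54
σ = (4, 1, 2, 3): 3 + 16 + 10 + 18 = 47
σ = (4, 1, 3, 2): 3 + 16 + 17 + 0 = 36
σ = (4, 2, 1, 3): 3 + 27 + (-8) + 18 = 40
σ = (4, 2, 3, 1): 3 + 27 + 17 + 4 = 51
σ = (4, 3, 1, 2): 3 + 25 + (-8) + 0 = 20
σ = (4, 3, 2, 1): 3 + 25 + 10 + 4 = 42
Optimal value attained by: σ = (1, 2, 3, 4).
Answer: det⊕(C) = 75; verdict: NONSINGULAR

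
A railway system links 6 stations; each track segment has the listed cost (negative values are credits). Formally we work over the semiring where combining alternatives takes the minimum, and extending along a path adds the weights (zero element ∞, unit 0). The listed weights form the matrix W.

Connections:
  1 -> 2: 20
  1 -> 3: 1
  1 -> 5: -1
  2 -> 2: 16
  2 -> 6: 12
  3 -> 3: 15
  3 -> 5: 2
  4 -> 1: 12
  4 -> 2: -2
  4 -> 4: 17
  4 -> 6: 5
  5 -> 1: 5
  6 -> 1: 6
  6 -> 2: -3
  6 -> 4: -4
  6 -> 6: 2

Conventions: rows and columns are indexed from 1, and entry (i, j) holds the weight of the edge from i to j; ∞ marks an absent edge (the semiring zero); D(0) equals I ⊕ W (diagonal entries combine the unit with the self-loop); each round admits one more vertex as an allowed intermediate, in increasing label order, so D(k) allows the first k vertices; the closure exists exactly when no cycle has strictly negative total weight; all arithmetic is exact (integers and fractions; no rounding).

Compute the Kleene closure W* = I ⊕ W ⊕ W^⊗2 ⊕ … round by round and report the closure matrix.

D(0):
  [0, 20, 1, ∞, -1, ∞]
  [∞, 0, ∞, ∞, ∞, 12]
  [∞, ∞, 0, ∞, 2, ∞]
  [12, -2, ∞, 0, ∞, 5]
  [5, ∞, ∞, ∞, 0, ∞]
  [6, -3, ∞, -4, ∞, 0]
D(1):
  [0, 20, 1, ∞, -1, ∞]
  [∞, 0, ∞, ∞, ∞, 12]
  [∞, ∞, 0, ∞, 2, ∞]
  [12, -2, 13, 0, 11, 5]
  [5, 25, 6, ∞, 0, ∞]
  [6, -3, 7, -4, 5, 0]
D(2):
  [0, 20, 1, ∞, -1, 32]
  [∞, 0, ∞, ∞, ∞, 12]
  [∞, ∞, 0, ∞, 2, ∞]
  [12, -2, 13, 0, 11, 5]
  [5, 25, 6, ∞, 0, 37]
  [6, -3, 7, -4, 5, 0]
D(3):
  [0, 20, 1, ∞, -1, 32]
  [∞, 0, ∞, ∞, ∞, 12]
  [∞, ∞, 0, ∞, 2, ∞]
  [12, -2, 13, 0, 11, 5]
  [5, 25, 6, ∞, 0, 37]
  [6, -3, 7, -4, 5, 0]
D(4):
  [0, 20, 1, ∞, -1, 32]
  [∞, 0, ∞, ∞, ∞, 12]
  [∞, ∞, 0, ∞, 2, ∞]
  [12, -2, 13, 0, 11, 5]
  [5, 25, 6, ∞, 0, 37]
  [6, -6, 7, -4, 5, 0]
D(5):
  [0, 20, 1, ∞, -1, 32]
  [∞, 0, ∞, ∞, ∞, 12]
  [7, 27, 0, ∞, 2, 39]
  [12, -2, 13, 0, 11, 5]
  [5, 25, 6, ∞, 0, 37]
  [6, -6, 7, -4, 5, 0]
D(6):
  [0, 20, 1, 28, -1, 32]
  [18, 0, 19, 8, 17, 12]
  [7, 27, 0, 35, 2, 39]
  [11, -2, 12, 0, 10, 5]
  [5, 25, 6, 33, 0, 37]
  [6, -6, 7, -4, 5, 0]
Answer: W* = [[0, 20, 1, 28, -1, 32], [18, 0, 19, 8, 17, 12], [7, 27, 0, 35, 2, 39], [11, -2, 12, 0, 10, 5], [5, 25, 6, 33, 0, 37], [6, -6, 7, -4, 5, 0]]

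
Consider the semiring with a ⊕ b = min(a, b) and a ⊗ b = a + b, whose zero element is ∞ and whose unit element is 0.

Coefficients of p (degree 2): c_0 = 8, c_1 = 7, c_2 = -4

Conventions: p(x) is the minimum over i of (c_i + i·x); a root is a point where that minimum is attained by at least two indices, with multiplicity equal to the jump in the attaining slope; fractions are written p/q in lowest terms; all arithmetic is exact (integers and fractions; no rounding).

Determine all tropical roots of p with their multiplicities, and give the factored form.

hull edge (i=0, c=8) to (i=2, c=-4): slope -6, span 2
Factored form: p(x) = -4 ⊗ (x ⊕ 6) ⊗ (x ⊕ 6)
Answer: roots = 6 (mult 2)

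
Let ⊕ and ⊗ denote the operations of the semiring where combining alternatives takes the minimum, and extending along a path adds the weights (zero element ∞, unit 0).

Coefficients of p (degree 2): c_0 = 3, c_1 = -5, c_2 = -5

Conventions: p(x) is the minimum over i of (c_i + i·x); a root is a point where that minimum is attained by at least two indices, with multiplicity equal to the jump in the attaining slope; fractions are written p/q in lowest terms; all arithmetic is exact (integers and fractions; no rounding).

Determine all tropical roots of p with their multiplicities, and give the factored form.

hull edge (i=0, c=3) to (i=1, c=-5): slope -8, span 1
hull edge (i=1, c=-5) to (i=2, c=-5): slope 0, span 1
Factored form: p(x) = -5 ⊗ (x ⊕ 0) ⊗ (x ⊕ 8)
Answer: roots = 0 (mult 1), 8 (mult 1)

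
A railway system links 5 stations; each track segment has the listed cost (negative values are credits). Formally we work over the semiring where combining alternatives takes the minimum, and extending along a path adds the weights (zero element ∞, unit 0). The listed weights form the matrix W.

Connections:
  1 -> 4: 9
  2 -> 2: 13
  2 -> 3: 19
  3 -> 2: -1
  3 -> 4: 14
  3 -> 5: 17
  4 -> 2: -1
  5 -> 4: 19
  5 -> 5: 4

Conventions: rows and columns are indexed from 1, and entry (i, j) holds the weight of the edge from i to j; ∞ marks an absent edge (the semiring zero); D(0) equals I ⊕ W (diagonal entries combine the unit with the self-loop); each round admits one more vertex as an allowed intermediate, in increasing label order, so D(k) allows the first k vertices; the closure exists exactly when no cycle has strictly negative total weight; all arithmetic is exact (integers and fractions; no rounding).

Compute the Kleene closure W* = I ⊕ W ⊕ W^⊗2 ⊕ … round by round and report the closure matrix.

D(0):
  [0, ∞, ∞, 9, ∞]
  [∞, 0, 19, ∞, ∞]
  [∞, -1, 0, 14, 17]
  [∞, -1, ∞, 0, ∞]
  [∞, ∞, ∞, 19, 0]
D(1):
  [0, ∞, ∞, 9, ∞]
  [∞, 0, 19, ∞, ∞]
  [∞, -1, 0, 14, 17]
  [∞, -1, ∞, 0, ∞]
  [∞, ∞, ∞, 19, 0]
D(2):
  [0, ∞, ∞, 9, ∞]
  [∞, 0, 19, ∞, ∞]
  [∞, -1, 0, 14, 17]
  [∞, -1, 18, 0, ∞]
  [∞, ∞, ∞, 19, 0]
D(3):
  [0, ∞, ∞, 9, ∞]
  [∞, 0, 19, 33, 36]
  [∞, -1, 0, 14, 17]
  [∞, -1, 18, 0, 35]
  [∞, ∞, ∞, 19, 0]
D(4):
  [0, 8, 27, 9, 44]
  [∞, 0, 19, 33, 36]
  [∞, -1, 0, 14, 17]
  [∞, -1, 18, 0, 35]
  [∞, 18, 37, 19, 0]
D(5):
  [0, 8, 27, 9, 44]
  [∞, 0, 19, 33, 36]
  [∞, -1, 0, 14, 17]
  [∞, -1, 18, 0, 35]
  [∞, 18, 37, 19, 0]
Answer: W* = [[0, 8, 27, 9, 44], [∞, 0, 19, 33, 36], [∞, -1, 0, 14, 17], [∞, -1, 18, 0, 35], [∞, 18, 37, 19, 0]]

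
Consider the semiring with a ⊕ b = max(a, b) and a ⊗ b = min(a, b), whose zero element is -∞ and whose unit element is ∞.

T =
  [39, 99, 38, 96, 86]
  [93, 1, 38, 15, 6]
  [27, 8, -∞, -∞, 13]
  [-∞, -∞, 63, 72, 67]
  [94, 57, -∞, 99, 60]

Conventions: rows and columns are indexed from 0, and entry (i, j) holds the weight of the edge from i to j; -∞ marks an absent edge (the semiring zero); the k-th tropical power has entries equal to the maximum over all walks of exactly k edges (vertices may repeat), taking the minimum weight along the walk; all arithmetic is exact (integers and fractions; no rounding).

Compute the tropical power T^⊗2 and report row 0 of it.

T^⊗2:
  [93, 57, 63, 86, 67]
  [39, 93, 38, 93, 86]
  [27, 27, 27, 27, 27]
  [67, 57, 63, 72, 67]
  [60, 94, 63, 94, 86]
Answer: row 0 of T^⊗2 = [93, 57, 63, 86, 67]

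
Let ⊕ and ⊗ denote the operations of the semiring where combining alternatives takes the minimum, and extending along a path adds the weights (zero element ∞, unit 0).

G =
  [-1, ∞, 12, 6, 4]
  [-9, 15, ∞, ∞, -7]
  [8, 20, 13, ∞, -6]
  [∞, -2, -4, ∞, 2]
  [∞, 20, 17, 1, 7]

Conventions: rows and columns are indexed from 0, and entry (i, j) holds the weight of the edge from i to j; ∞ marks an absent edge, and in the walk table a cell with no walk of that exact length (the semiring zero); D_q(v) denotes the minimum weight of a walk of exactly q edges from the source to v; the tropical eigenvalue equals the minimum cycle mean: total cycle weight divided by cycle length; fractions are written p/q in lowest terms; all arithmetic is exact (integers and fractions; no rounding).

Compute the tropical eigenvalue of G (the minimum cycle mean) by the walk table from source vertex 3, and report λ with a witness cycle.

q=0: [∞, ∞, ∞, 0, ∞]
q=1: [∞, -2, -4, ∞, 2]
q=2: [-11, 13, 9, 3, -10]
q=3: [-12, 1, -1, -9, -7]
q=4: [-13, -11, -13, -6, -8]
q=5: [-20, -8, -10, -7, -19]
Optimal cycle mean attained by: cycle 2->4->3->2, total (-6) + 1 + (-4), length 3.
Answer: λ = -3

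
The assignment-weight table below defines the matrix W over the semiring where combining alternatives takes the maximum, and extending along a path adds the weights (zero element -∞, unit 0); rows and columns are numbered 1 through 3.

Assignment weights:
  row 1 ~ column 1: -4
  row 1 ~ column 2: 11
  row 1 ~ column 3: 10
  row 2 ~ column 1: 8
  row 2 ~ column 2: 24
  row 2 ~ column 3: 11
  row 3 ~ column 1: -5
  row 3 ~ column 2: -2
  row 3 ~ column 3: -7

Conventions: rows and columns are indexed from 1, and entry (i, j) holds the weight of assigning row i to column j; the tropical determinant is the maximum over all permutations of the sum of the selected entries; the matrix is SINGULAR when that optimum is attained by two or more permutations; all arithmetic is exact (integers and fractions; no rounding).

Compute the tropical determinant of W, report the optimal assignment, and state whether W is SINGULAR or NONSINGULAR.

σ = (1, 2, 3): (-4) + 24 + (-7) = 13
σ = (1, 3, 2): (-4) + 11 + (-2) = 5
σ = (2, 1, 3): 11 + 8 + (-7) = 12
σ = (2, 3, 1): 11 + 11 + (-5) = 17
σ = (3, 1, 2): 10 + 8 + (-2) = 16
σ = (3, 2, 1): 10 + 24 + (-5) = 29
Optimal value attained by: σ = (3, 2, 1).
Answer: det⊕(W) = 29; verdict: NONSINGULAR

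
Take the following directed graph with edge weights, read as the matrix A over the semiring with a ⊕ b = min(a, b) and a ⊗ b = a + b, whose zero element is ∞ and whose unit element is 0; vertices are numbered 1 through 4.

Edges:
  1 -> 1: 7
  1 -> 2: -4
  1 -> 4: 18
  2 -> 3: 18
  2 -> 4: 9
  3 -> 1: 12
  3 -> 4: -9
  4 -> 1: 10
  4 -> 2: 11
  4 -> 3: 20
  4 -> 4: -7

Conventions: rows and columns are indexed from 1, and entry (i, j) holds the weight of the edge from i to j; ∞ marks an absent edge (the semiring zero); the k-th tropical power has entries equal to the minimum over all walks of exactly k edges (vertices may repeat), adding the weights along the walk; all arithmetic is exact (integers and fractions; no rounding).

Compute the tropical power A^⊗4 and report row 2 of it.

A^⊗2:
  [14, 3, 14, 5]
  [19, 20, 29, 2]
  [1, 2, 11, -16]
  [3, 4, 13, -14]
A^⊗3:
  [15, 10, 21, -2]
  [12, 13, 22, -5]
  [-6, -5, 4, -23]
  [-4, -3, 6, -21]
A^⊗4:
  [8, 9, 18, -9]
  [5, 6, 15, -12]
  [-13, -12, -3, -30]
  [-11, -10, -1, -28]
Answer: row 2 of A^⊗4 = [5, 6, 15, -12]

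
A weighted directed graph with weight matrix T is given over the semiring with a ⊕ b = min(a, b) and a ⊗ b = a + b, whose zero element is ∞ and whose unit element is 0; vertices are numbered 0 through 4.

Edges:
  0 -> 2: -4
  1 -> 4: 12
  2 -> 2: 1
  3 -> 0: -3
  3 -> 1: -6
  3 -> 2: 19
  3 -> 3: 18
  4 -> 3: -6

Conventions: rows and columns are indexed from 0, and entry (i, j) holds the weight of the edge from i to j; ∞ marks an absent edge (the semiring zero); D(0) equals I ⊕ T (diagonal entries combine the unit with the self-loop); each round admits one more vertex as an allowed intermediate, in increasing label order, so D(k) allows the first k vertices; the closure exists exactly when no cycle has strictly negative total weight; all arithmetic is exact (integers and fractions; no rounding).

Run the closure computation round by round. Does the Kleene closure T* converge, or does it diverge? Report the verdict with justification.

D(0):
  [0, ∞, -4, ∞, ∞]
  [∞, 0, ∞, ∞, 12]
  [∞, ∞, 0, ∞, ∞]
  [-3, -6, 19, 0, ∞]
  [∞, ∞, ∞, -6, 0]
D(1):
  [0, ∞, -4, ∞, ∞]
  [∞, 0, ∞, ∞, 12]
  [∞, ∞, 0, ∞, ∞]
  [-3, -6, -7, 0, ∞]
  [∞, ∞, ∞, -6, 0]
D(2):
  [0, ∞, -4, ∞, ∞]
  [∞, 0, ∞, ∞, 12]
  [∞, ∞, 0, ∞, ∞]
  [-3, -6, -7, 0, 6]
  [∞, ∞, ∞, -6, 0]
D(3):
  [0, ∞, -4, ∞, ∞]
  [∞, 0, ∞, ∞, 12]
  [∞, ∞, 0, ∞, ∞]
  [-3, -6, -7, 0, 6]
  [∞, ∞, ∞, -6, 0]
D(4):
  [0, ∞, -4, ∞, ∞]
  [∞, 0, ∞, ∞, 12]
  [∞, ∞, 0, ∞, ∞]
  [-3, -6, -7, 0, 6]
  [-9, -12, -13, -6, 0]
D(5):
  [0, ∞, -4, ∞, ∞]
  [3, 0, -1, 6, 12]
  [∞, ∞, 0, ∞, ∞]
  [-3, -6, -7, 0, 6]
  [-9, -12, -13, -6, 0]
Key observation: every diagonal entry stays at the unit through all rounds, so no improving cycle exists.
Answer: CONVERGES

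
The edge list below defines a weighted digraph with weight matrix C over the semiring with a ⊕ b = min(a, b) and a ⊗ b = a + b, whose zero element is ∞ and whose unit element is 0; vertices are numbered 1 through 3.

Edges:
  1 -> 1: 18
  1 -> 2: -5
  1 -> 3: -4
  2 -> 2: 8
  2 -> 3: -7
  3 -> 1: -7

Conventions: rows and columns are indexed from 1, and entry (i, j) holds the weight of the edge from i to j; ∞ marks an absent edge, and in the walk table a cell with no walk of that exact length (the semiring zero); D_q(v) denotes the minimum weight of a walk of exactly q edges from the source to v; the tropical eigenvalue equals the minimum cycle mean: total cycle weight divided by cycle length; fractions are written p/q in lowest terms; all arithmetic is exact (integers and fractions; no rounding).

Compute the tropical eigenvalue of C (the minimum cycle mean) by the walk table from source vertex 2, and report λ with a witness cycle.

q=0: [∞, 0, ∞]
q=1: [∞, 8, -7]
q=2: [-14, 16, 1]
q=3: [-6, -19, -18]
Optimal cycle mean attained by: cycle 1->2->3->1, total (-5) + (-7) + (-7), length 3.
Answer: λ = -19/3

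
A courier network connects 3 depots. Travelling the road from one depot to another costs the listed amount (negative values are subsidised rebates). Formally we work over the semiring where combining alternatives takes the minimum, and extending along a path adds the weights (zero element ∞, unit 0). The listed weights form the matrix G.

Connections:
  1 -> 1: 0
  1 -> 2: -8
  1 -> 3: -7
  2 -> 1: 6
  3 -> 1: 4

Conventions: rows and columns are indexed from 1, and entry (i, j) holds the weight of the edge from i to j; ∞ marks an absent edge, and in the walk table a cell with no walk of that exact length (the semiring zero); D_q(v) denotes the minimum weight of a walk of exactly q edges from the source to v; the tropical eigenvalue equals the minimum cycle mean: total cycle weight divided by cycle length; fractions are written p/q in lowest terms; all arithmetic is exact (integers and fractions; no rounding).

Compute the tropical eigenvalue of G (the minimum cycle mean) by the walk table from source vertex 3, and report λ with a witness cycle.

q=0: [∞, ∞, 0]
q=1: [4, ∞, ∞]
q=2: [4, -4, -3]
q=3: [1, -4, -3]
Optimal cycle mean attained by: cycle 1->3->1, total (-7) + 4, length 2.
Answer: λ = -3/2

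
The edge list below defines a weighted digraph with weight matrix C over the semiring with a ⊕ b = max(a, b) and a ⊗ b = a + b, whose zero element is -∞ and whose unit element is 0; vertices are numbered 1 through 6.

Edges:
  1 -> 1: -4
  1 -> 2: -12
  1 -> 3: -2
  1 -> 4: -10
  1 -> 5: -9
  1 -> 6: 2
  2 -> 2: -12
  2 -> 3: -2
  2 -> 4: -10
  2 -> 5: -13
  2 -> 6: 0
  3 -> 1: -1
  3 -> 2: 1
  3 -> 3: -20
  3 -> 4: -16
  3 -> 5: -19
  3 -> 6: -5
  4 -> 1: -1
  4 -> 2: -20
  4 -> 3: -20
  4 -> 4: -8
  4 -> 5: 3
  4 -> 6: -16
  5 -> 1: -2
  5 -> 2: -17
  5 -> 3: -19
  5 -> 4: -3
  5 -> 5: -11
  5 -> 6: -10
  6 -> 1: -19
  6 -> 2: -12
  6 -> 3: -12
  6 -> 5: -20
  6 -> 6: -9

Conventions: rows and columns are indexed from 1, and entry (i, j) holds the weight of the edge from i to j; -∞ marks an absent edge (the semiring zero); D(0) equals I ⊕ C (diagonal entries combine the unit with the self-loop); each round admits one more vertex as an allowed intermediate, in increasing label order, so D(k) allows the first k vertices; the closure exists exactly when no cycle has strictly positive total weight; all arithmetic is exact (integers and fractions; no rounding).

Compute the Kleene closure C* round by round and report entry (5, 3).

D(0):
  [0, -12, -2, -10, -9, 2]
  [-∞, 0, -2, -10, -13, 0]
  [-1, 1, 0, -16, -19, -5]
  [-1, -20, -20, 0, 3, -16]
  [-2, -17, -19, -3, 0, -10]
  [-19, -12, -12, -∞, -20, 0]
D(1):
  [0, -12, -2, -10, -9, 2]
  [-∞, 0, -2, -10, -13, 0]
  [-1, 1, 0, -11, -10, 1]
  [-1, -13, -3, 0, 3, 1]
  [-2, -14, -4, -3, 0, 0]
  [-19, -12, -12, -29, -20, 0]
D(2):
  [0, -12, -2, -10, -9, 2]
  [-∞, 0, -2, -10, -13, 0]
  [-1, 1, 0, -9, -10, 1]
  [-1, -13, -3, 0, 3, 1]
  [-2, -14, -4, -3, 0, 0]
  [-19, -12, -12, -22, -20, 0]
D(3):
  [0, -1, -2, -10, -9, 2]
  [-3, 0, -2, -10, -12, 0]
  [-1, 1, 0, -9, -10, 1]
  [-1, -2, -3, 0, 3, 1]
  [-2, -3, -4, -3, 0, 0]
  [-13, -11, -12, -21, -20, 0]
D(4):
  [0, -1, -2, -10, -7, 2]
  [-3, 0, -2, -10, -7, 0]
  [-1, 1, 0, -9, -6, 1]
  [-1, -2, -3, 0, 3, 1]
  [-2, -3, -4, -3, 0, 0]
  [-13, -11, -12, -21, -18, 0]
D(5):
  [0, -1, -2, -10, -7, 2]
  [-3, 0, -2, -10, -7, 0]
  [-1, 1, 0, -9, -6, 1]
  [1, 0, -1, 0, 3, 3]
  [-2, -3, -4, -3, 0, 0]
  [-13, -11, -12, -21, -18, 0]
D(6):
  [0, -1, -2, -10, -7, 2]
  [-3, 0, -2, -10, -7, 0]
  [-1, 1, 0, -9, -6, 1]
  [1, 0, -1, 0, 3, 3]
  [-2, -3, -4, -3, 0, 0]
  [-13, -11, -12, -21, -18, 0]
Answer: C*[5][3] = -4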